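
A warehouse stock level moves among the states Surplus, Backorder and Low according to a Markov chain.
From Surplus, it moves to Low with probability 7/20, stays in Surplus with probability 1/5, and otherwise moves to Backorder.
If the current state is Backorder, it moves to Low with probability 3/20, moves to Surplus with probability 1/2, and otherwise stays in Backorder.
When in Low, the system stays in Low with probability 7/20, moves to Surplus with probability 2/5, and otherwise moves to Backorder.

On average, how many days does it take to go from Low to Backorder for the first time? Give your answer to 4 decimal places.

Let t(s) be the expected number of days to first reach Backorder from state s, with t(Backorder) = 0. Conditioning on the first day:
t(Surplus) = 1 + 0.2·t(Surplus) + 0.35·t(Low)
t(Low) = 1 + 0.4·t(Surplus) + 0.35·t(Low)
Solving: t(Surplus) = 2.6316, t(Low) = 3.1579.
Expected days from Low to Backorder: 3.1579.

3.1579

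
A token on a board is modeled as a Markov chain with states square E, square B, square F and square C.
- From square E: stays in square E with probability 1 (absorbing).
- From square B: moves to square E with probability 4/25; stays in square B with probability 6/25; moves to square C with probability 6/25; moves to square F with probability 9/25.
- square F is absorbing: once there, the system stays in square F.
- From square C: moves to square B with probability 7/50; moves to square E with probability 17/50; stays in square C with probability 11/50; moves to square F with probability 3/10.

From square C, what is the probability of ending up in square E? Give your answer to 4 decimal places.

Let h(s) be the probability of absorption at square E starting from transient state s. Then h(square E) = 1 and h(square F) = 0. By first-step analysis:
h(square B) = 0.16·1 + 0.24·h(square B) + 0.36·0 + 0.24·h(square C)
h(square C) = 0.34·1 + 0.14·h(square B) + 0.3·0 + 0.22·h(square C)
Solving: h(square B) = 0.3691, h(square C) = 0.5021.
Starting from square C, the probability is 0.5021.

0.5021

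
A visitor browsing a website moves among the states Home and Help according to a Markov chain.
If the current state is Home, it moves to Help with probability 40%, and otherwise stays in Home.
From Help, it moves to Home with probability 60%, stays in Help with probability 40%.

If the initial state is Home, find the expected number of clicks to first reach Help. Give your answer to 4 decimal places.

Let t(s) be the expected number of clicks to first reach Help from state s, with t(Help) = 0. Conditioning on the first click:
t(Home) = 1 + 0.6·t(Home)
Solving: t(Home) = 2.5000.
Expected clicks from Home to Help: 2.5000.

2.5000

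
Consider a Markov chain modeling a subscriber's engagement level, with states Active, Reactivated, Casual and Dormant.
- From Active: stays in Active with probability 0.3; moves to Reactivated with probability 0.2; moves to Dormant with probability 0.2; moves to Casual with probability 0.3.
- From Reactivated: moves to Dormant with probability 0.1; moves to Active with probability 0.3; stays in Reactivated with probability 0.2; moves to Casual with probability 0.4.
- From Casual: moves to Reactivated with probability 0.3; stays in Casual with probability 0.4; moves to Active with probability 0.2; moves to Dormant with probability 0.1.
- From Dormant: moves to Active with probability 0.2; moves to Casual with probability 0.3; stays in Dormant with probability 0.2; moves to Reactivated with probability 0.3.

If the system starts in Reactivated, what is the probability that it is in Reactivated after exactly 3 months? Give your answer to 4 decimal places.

0.2500

Propagate the distribution vector 3 months from Reactivated.
After 0 months: (0.0000, 1.0000, 0.0000, 0.0000)
After 1 month: (0.3000, 0.2000, 0.4000, 0.1000)
After 2 months: (0.2500, 0.2500, 0.3600, 0.1400)
After 3 months: (0.2500, 0.2500, 0.3610, 0.1390)
P(in Reactivated after 3 months) = 0.2500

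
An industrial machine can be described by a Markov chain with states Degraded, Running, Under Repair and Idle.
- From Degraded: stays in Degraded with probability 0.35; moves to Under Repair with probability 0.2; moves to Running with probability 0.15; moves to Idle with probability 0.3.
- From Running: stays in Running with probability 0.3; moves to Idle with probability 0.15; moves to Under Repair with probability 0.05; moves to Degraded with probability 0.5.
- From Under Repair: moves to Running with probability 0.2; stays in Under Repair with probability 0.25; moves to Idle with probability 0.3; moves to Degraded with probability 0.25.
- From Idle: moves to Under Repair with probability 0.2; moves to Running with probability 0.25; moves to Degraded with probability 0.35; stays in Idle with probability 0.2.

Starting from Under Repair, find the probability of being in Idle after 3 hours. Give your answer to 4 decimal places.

Propagate the distribution vector 3 hours from Under Repair.
After 0 hours: (0.0000, 0.0000, 1.0000, 0.0000)
After 1 hour: (0.2500, 0.2000, 0.2500, 0.3000)
After 2 hours: (0.3550, 0.2225, 0.1825, 0.2400)
After 3 hours: (0.3651, 0.2165, 0.1758, 0.2426)
P(in Idle after 3 hours) = 0.2426

0.2426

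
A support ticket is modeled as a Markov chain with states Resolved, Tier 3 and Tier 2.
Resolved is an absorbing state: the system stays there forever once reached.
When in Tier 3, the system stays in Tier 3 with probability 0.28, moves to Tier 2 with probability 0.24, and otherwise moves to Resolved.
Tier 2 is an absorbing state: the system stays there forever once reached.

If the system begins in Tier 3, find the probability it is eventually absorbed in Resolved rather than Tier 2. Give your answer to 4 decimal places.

Let h(s) be the probability of absorption at Resolved starting from transient state s. Then h(Resolved) = 1 and h(Tier 2) = 0. By first-step analysis:
h(Tier 3) = 0.48·1 + 0.28·h(Tier 3) + 0.24·0
Solving: h(Tier 3) = 0.6667.
Starting from Tier 3, the probability is 0.6667.

0.6667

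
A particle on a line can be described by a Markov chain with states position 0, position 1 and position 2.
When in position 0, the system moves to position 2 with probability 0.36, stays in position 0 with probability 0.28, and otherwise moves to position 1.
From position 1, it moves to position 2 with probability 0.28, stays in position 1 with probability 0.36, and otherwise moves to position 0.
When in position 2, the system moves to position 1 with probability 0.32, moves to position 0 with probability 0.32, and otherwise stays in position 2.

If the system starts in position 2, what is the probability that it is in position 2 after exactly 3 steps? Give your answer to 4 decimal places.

0.3324

Propagate the distribution vector 3 steps from position 2.
After 0 steps: (0.0000, 0.0000, 1.0000)
After 1 step: (0.3200, 0.3200, 0.3600)
After 2 steps: (0.3200, 0.3456, 0.3344)
After 3 steps: (0.3210, 0.3466, 0.3324)
P(in position 2 after 3 steps) = 0.3324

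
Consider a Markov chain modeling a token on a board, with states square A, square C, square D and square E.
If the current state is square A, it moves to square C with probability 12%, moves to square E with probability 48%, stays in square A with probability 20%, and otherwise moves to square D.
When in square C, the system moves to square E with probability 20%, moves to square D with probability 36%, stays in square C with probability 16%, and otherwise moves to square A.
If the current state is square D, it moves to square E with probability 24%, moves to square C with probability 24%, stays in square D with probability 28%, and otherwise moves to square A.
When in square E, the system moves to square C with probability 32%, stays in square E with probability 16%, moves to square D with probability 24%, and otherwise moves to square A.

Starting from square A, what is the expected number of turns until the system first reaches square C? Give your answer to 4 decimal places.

Let t(s) be the expected number of turns to first reach square C from state s, with t(square C) = 0. Conditioning on the first turn:
t(square A) = 1 + 0.2·t(square A) + 0.2·t(square D) + 0.48·t(square E)
t(square D) = 1 + 0.24·t(square A) + 0.28·t(square D) + 0.24·t(square E)
t(square E) = 1 + 0.28·t(square A) + 0.24·t(square D) + 0.16·t(square E)
Solving: t(square A) = 4.7152, t(square D) = 4.2899, t(square E) = 3.9879.
Expected turns from square A to square C: 4.7152.

4.7152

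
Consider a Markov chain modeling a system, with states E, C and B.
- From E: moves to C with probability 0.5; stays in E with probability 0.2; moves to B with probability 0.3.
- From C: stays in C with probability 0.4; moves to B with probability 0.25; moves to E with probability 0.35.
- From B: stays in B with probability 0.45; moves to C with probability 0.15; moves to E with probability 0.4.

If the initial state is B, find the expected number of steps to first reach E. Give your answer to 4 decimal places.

Let t(s) be the expected number of steps to first reach E from state s, with t(E) = 0. Conditioning on the first step:
t(C) = 1 + 0.4·t(C) + 0.25·t(B)
t(B) = 1 + 0.15·t(C) + 0.45·t(B)
Solving: t(C) = 2.7350, t(B) = 2.5641.
Expected steps from B to E: 2.5641.

2.5641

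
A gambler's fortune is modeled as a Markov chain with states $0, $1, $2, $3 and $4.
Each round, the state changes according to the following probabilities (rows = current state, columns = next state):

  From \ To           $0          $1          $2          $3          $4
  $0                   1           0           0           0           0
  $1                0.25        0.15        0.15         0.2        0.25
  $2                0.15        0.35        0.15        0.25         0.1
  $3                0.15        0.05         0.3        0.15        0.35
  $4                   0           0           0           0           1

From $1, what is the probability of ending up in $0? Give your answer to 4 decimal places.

0.4661

Let h(s) be the probability of absorption at $0 starting from transient state s. Then h($0) = 1 and h($4) = 0. By first-step analysis:
h($1) = 0.25·1 + 0.15·h($1) + 0.15·h($2) + 0.2·h($3) + 0.25·0
h($2) = 0.15·1 + 0.35·h($1) + 0.15·h($2) + 0.25·h($3) + 0.1·0
h($3) = 0.15·1 + 0.05·h($1) + 0.3·h($2) + 0.15·h($3) + 0.35·0
Solving: h($1) = 0.4661, h($2) = 0.4780, h($3) = 0.3726.
Starting from $1, the probability is 0.4661.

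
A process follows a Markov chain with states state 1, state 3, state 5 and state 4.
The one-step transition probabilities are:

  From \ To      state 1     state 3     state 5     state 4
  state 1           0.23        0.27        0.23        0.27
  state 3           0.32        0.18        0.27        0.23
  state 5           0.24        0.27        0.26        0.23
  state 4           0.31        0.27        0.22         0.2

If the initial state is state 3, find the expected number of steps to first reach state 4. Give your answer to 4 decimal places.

Let t(s) be the expected number of steps to first reach state 4 from state s, with t(state 4) = 0. Conditioning on the first step:
t(state 1) = 1 + 0.23·t(state 1) + 0.27·t(state 3) + 0.23·t(state 5)
t(state 3) = 1 + 0.32·t(state 1) + 0.18·t(state 3) + 0.27·t(state 5)
t(state 5) = 1 + 0.24·t(state 1) + 0.27·t(state 3) + 0.26·t(state 5)
Solving: t(state 1) = 3.9968, t(state 3) = 4.1495, t(state 5) = 4.1616.
Expected steps from state 3 to state 4: 4.1495.

4.1495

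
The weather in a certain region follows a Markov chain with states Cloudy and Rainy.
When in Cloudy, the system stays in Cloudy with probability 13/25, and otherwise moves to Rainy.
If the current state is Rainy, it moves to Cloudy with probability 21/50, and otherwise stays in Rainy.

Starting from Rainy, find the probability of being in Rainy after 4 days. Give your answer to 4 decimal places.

Propagate the distribution vector 4 days from Rainy.
After 0 days: (0.0000, 1.0000)
After 1 day: (0.4200, 0.5800)
After 2 days: (0.4620, 0.5380)
After 3 days: (0.4662, 0.5338)
After 4 days: (0.4666, 0.5334)
P(in Rainy after 4 days) = 0.5334

0.5334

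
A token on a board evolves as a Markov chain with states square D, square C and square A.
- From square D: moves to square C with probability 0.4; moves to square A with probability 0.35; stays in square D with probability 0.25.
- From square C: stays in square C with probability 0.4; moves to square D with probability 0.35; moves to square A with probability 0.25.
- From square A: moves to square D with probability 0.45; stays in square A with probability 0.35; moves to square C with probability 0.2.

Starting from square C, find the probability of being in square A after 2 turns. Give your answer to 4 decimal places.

Sum over the intermediate state after 1 turn:
P = P(square C→square D)·P(square D→square A) + P(square C→square C)·P(square C→square A) + P(square C→square A)·P(square A→square A)
  = 0.35×0.35 + 0.4×0.25 + 0.25×0.35
  = 0.1225 + 0.1000 + 0.0875 = 0.3100

0.3100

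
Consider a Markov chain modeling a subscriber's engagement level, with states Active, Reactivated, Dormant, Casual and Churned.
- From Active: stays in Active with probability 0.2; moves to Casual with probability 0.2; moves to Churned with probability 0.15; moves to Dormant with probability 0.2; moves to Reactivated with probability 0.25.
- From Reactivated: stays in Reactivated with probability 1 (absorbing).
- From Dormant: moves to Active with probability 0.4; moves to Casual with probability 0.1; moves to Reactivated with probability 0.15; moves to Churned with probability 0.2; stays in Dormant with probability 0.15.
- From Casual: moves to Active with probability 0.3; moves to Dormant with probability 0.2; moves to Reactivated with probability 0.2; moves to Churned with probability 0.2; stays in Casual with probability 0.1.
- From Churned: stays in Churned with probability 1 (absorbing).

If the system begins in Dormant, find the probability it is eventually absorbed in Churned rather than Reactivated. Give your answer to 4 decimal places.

Let h(s) be the probability of absorption at Churned starting from transient state s. Then h(Churned) = 1 and h(Reactivated) = 0. By first-step analysis:
h(Active) = 0.2·h(Active) + 0.25·0 + 0.2·h(Dormant) + 0.2·h(Casual) + 0.15·1
h(Dormant) = 0.4·h(Active) + 0.15·0 + 0.15·h(Dormant) + 0.1·h(Casual) + 0.2·1
h(Casual) = 0.3·h(Active) + 0.2·0 + 0.2·h(Dormant) + 0.1·h(Casual) + 0.2·1
Solving: h(Active) = 0.4296, h(Dormant) = 0.4933, h(Casual) = 0.4751.
Starting from Dormant, the probability is 0.4933.

0.4933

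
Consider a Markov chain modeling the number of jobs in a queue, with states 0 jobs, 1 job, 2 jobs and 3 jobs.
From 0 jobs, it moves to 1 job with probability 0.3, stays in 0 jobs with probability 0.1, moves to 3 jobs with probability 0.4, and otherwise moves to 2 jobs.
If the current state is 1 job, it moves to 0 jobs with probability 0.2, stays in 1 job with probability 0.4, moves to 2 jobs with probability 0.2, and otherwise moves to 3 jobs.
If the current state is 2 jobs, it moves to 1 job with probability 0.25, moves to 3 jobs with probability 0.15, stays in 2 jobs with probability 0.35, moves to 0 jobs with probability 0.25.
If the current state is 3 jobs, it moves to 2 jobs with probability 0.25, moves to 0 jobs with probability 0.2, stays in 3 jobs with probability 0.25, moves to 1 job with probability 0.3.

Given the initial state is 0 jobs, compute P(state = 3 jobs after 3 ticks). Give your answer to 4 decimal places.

0.2390

Propagate the distribution vector 3 ticks from 0 jobs.
After 0 ticks: (1.0000, 0.0000, 0.0000, 0.0000)
After 1 tick: (0.1000, 0.3000, 0.2000, 0.4000)
After 2 ticks: (0.2000, 0.3200, 0.2500, 0.2300)
After 3 ticks: (0.1925, 0.3195, 0.2490, 0.2390)
P(in 3 jobs after 3 ticks) = 0.2390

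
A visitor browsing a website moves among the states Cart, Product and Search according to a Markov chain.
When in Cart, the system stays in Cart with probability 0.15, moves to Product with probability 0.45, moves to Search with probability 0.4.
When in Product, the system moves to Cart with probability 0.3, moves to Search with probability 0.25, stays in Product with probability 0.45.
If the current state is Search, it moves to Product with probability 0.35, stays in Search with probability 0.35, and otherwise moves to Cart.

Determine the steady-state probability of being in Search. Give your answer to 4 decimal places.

Let the stationary distribution be π with π = πP and π_1 + π_2 + π_3 = 1.
π_1 = 0.15·π_1 + 0.3·π_2 + 0.3·π_3
π_2 = 0.45·π_1 + 0.45·π_2 + 0.35·π_3
Solving with the normalization constraint gives π = (0.2609, 0.4179, 0.3213).
So the stationary probability of Search is 0.3213.

0.3213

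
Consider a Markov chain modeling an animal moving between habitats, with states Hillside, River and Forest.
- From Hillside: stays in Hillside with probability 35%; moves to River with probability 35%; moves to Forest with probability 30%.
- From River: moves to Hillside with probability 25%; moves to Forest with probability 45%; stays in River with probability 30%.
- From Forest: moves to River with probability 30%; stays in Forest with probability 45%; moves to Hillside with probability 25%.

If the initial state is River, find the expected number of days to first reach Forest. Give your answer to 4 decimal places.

Let t(s) be the expected number of days to first reach Forest from state s, with t(Forest) = 0. Conditioning on the first day:
t(Hillside) = 1 + 0.35·t(Hillside) + 0.35·t(River)
t(River) = 1 + 0.25·t(Hillside) + 0.3·t(River)
Solving: t(Hillside) = 2.8571, t(River) = 2.4490.
Expected days from River to Forest: 2.4490.

2.4490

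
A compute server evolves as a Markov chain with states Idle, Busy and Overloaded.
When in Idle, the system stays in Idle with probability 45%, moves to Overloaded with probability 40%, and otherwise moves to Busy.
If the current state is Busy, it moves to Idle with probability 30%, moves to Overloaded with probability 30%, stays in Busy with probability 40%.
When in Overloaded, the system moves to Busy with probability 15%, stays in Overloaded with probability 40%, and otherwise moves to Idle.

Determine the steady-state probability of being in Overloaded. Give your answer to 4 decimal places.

Let the stationary distribution be π with π = πP and π_1 + π_2 + π_3 = 1.
π_1 = 0.45·π_1 + 0.3·π_2 + 0.45·π_3
π_2 = 0.15·π_1 + 0.4·π_2 + 0.15·π_3
Solving with the normalization constraint gives π = (0.4200, 0.2000, 0.3800).
So the stationary probability of Overloaded is 0.3800.

0.3800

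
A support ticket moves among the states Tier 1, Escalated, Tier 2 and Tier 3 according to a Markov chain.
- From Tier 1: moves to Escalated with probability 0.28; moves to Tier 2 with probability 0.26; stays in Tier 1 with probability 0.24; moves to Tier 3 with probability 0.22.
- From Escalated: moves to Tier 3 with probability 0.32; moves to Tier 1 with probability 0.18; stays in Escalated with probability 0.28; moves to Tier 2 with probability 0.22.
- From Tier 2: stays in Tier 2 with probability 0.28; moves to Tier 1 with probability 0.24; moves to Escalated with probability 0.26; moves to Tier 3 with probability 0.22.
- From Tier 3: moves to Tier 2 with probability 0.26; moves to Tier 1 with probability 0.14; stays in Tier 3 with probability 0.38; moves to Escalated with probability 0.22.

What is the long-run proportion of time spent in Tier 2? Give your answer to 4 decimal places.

0.2548

Let the stationary distribution be π with π = πP and π_1 + π_2 + π_3 + π_4 = 1.
π_1 = 0.24·π_1 + 0.18·π_2 + 0.24·π_3 + 0.14·π_4
π_2 = 0.28·π_1 + 0.28·π_2 + 0.26·π_3 + 0.22·π_4
π_3 = 0.26·π_1 + 0.22·π_2 + 0.28·π_3 + 0.26·π_4
Solving with the normalization constraint gives π = (0.1953, 0.2574, 0.2548, 0.2925).
So the stationary probability of Tier 2 is 0.2548.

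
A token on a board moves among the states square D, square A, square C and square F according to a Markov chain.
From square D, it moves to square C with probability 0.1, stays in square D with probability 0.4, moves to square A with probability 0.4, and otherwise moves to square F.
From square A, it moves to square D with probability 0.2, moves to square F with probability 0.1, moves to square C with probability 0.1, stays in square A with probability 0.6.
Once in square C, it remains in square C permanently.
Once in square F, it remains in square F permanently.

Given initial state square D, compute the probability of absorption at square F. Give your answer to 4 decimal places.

0.5000

Let h(s) be the probability of absorption at square F starting from transient state s. Then h(square F) = 1 and h(square C) = 0. By first-step analysis:
h(square D) = 0.4·h(square D) + 0.4·h(square A) + 0.1·0 + 0.1·1
h(square A) = 0.2·h(square D) + 0.6·h(square A) + 0.1·0 + 0.1·1
Solving: h(square D) = 0.5000, h(square A) = 0.5000.
Starting from square D, the probability is 0.5000.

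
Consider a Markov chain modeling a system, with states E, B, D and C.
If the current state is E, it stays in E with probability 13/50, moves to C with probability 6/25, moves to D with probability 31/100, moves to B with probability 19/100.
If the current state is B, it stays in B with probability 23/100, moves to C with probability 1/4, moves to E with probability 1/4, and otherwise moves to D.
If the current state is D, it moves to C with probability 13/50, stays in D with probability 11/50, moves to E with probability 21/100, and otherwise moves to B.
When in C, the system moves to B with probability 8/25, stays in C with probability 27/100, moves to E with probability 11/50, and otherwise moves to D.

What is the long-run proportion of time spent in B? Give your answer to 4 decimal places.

Let the stationary distribution be π with π = πP and π_1 + π_2 + π_3 + π_4 = 1.
π_1 = 0.26·π_1 + 0.25·π_2 + 0.21·π_3 + 0.22·π_4
π_2 = 0.19·π_1 + 0.23·π_2 + 0.31·π_3 + 0.32·π_4
π_3 = 0.31·π_1 + 0.27·π_2 + 0.22·π_3 + 0.19·π_4
Solving with the normalization constraint gives π = (0.2348, 0.2633, 0.2466, 0.2552).
So the stationary probability of B is 0.2633.

0.2633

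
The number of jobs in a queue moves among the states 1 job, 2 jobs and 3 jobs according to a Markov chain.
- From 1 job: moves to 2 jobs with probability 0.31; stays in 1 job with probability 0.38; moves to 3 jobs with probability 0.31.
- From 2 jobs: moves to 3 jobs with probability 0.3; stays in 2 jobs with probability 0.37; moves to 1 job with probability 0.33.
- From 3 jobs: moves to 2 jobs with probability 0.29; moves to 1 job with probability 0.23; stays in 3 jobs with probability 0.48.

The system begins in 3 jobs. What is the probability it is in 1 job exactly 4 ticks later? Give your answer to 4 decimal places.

0.3080

Propagate the distribution vector 4 ticks from 3 jobs.
After 0 ticks: (0.0000, 0.0000, 1.0000)
After 1 tick: (0.2300, 0.2900, 0.4800)
After 2 ticks: (0.2935, 0.3178, 0.3887)
After 3 ticks: (0.3058, 0.3213, 0.3729)
After 4 ticks: (0.3080, 0.3218, 0.3702)
P(in 1 job after 4 ticks) = 0.3080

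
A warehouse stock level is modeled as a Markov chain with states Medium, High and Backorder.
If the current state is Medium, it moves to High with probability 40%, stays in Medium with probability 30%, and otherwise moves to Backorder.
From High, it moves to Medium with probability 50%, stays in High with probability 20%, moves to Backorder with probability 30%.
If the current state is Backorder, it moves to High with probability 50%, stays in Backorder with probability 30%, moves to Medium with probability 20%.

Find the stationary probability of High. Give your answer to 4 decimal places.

0.3583

Let the stationary distribution be π with π = πP and π_1 + π_2 + π_3 = 1.
π_1 = 0.3·π_1 + 0.5·π_2 + 0.2·π_3
π_2 = 0.4·π_1 + 0.2·π_2 + 0.5·π_3
Solving with the normalization constraint gives π = (0.3417, 0.3583, 0.3000).
So the stationary probability of High is 0.3583.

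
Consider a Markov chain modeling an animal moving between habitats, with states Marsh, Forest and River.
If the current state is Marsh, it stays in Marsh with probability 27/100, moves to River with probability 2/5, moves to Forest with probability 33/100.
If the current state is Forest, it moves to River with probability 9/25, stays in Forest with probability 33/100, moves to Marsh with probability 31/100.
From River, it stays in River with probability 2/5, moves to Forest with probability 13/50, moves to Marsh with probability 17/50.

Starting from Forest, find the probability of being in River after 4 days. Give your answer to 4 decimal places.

0.3879

Propagate the distribution vector 4 days from Forest.
After 0 days: (0.0000, 1.0000, 0.0000)
After 1 day: (0.3100, 0.3300, 0.3600)
After 2 days: (0.3084, 0.3048, 0.3868)
After 3 days: (0.3093, 0.3029, 0.3878)
After 4 days: (0.3093, 0.3029, 0.3879)
P(in River after 4 days) = 0.3879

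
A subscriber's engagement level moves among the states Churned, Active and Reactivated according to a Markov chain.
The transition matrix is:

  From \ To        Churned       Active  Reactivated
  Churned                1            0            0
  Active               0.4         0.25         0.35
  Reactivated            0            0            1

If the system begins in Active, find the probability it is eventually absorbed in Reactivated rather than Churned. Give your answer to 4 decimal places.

Let h(s) be the probability of absorption at Reactivated starting from transient state s. Then h(Reactivated) = 1 and h(Churned) = 0. By first-step analysis:
h(Active) = 0.4·0 + 0.25·h(Active) + 0.35·1
Solving: h(Active) = 0.4667.
Starting from Active, the probability is 0.4667.

0.4667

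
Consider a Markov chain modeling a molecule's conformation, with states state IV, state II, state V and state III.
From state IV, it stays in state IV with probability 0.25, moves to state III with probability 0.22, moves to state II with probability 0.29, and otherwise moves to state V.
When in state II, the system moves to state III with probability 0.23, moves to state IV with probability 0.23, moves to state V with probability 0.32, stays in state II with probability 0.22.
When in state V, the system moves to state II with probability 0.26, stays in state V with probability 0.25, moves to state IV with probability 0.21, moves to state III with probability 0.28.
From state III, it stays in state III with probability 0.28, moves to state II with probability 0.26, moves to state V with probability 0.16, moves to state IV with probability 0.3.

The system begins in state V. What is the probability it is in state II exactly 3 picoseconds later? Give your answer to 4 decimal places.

0.2572

Propagate the distribution vector 3 picoseconds from state V.
After 0 picoseconds: (0.0000, 0.0000, 1.0000, 0.0000)
After 1 picosecond: (0.2100, 0.2600, 0.2500, 0.2800)
After 2 picoseconds: (0.2488, 0.2559, 0.2409, 0.2544)
After 3 picoseconds: (0.2480, 0.2572, 0.2425, 0.2523)
P(in state II after 3 picoseconds) = 0.2572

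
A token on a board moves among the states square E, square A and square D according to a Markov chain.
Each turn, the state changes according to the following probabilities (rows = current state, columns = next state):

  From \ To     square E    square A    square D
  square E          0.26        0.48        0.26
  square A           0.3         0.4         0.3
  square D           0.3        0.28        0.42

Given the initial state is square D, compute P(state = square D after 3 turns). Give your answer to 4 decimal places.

0.3291

Propagate the distribution vector 3 turns from square D.
After 0 turns: (0.0000, 0.0000, 1.0000)
After 1 turn: (0.3000, 0.2800, 0.4200)
After 2 turns: (0.2880, 0.3736, 0.3384)
After 3 turns: (0.2885, 0.3824, 0.3291)
P(in square D after 3 turns) = 0.3291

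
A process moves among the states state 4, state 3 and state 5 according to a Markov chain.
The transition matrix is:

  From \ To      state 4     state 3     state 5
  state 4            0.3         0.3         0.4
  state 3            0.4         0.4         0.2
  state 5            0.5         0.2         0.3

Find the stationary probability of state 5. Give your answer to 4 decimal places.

Let the stationary distribution be π with π = πP and π_1 + π_2 + π_3 = 1.
π_1 = 0.3·π_1 + 0.4·π_2 + 0.5·π_3
π_2 = 0.3·π_1 + 0.4·π_2 + 0.2·π_3
Solving with the normalization constraint gives π = (0.3918, 0.2990, 0.3093).
So the stationary probability of state 5 is 0.3093.

0.3093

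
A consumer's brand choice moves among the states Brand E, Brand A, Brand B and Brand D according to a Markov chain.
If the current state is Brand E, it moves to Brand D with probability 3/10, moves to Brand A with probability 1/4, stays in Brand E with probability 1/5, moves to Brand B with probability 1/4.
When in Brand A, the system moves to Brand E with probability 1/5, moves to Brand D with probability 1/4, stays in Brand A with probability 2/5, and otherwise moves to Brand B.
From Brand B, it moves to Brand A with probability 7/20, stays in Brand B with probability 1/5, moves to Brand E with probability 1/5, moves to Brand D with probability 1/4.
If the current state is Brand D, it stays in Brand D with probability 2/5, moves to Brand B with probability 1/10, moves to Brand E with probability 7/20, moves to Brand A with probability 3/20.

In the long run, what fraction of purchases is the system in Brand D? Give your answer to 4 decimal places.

0.3086

Let the stationary distribution be π with π = πP and π_1 + π_2 + π_3 + π_4 = 1.
π_1 = 0.2·π_1 + 0.2·π_2 + 0.2·π_3 + 0.35·π_4
π_2 = 0.25·π_1 + 0.4·π_2 + 0.35·π_3 + 0.15·π_4
π_3 = 0.25·π_1 + 0.15·π_2 + 0.2·π_3 + 0.1·π_4
Solving with the normalization constraint gives π = (0.2463, 0.2775, 0.1676, 0.3086).
So the stationary probability of Brand D is 0.3086.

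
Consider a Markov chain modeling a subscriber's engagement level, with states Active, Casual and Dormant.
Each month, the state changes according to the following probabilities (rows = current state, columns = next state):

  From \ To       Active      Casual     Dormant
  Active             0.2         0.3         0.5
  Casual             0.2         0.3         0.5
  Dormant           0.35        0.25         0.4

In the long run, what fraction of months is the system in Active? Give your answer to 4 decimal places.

0.2682

Let the stationary distribution be π with π = πP and π_1 + π_2 + π_3 = 1.
π_1 = 0.2·π_1 + 0.2·π_2 + 0.35·π_3
π_2 = 0.3·π_1 + 0.3·π_2 + 0.25·π_3
Solving with the normalization constraint gives π = (0.2682, 0.2773, 0.4545).
So the stationary probability of Active is 0.2682.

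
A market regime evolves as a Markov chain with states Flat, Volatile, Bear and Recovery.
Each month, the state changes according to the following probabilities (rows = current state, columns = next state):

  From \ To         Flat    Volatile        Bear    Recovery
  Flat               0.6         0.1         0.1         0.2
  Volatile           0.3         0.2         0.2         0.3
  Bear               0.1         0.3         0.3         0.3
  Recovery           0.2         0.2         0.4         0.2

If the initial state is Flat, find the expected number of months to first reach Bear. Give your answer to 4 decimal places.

5.6329

Let t(s) be the expected number of months to first reach Bear from state s, with t(Bear) = 0. Conditioning on the first month:
t(Flat) = 1 + 0.6·t(Flat) + 0.1·t(Volatile) + 0.2·t(Recovery)
t(Volatile) = 1 + 0.3·t(Flat) + 0.2·t(Volatile) + 0.3·t(Recovery)
t(Recovery) = 1 + 0.2·t(Flat) + 0.2·t(Volatile) + 0.2·t(Recovery)
Solving: t(Flat) = 5.6329, t(Volatile) = 4.8101, t(Recovery) = 3.8608.
Expected months from Flat to Bear: 5.6329.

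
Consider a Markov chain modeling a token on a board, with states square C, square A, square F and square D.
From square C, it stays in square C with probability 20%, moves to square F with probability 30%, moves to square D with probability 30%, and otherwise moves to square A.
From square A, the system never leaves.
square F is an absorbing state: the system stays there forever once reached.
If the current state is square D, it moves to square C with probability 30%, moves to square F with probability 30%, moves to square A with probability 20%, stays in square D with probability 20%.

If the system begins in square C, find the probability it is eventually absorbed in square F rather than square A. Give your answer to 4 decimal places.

0.6000

Let h(s) be the probability of absorption at square F starting from transient state s. Then h(square F) = 1 and h(square A) = 0. By first-step analysis:
h(square C) = 0.2·h(square C) + 0.2·0 + 0.3·1 + 0.3·h(square D)
h(square D) = 0.3·h(square C) + 0.2·0 + 0.3·1 + 0.2·h(square D)
Solving: h(square C) = 0.6000, h(square D) = 0.6000.
Starting from square C, the probability is 0.6000.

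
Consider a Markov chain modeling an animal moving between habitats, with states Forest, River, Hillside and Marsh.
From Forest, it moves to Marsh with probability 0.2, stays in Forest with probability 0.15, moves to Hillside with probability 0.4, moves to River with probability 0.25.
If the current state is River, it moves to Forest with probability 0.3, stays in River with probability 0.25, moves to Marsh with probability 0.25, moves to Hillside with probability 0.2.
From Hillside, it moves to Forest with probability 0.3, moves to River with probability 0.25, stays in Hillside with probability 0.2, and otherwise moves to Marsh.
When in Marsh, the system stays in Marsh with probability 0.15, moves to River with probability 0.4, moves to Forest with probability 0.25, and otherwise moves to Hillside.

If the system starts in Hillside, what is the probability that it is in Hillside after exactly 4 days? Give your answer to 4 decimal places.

0.2506

Propagate the distribution vector 4 days from Hillside.
After 0 days: (0.0000, 0.0000, 1.0000, 0.0000)
After 1 day: (0.3000, 0.2500, 0.2000, 0.2500)
After 2 days: (0.2425, 0.2875, 0.2600, 0.2100)
After 3 days: (0.2531, 0.2815, 0.2485, 0.2169)
After 4 days: (0.2512, 0.2825, 0.2506, 0.2157)
P(in Hillside after 4 days) = 0.2506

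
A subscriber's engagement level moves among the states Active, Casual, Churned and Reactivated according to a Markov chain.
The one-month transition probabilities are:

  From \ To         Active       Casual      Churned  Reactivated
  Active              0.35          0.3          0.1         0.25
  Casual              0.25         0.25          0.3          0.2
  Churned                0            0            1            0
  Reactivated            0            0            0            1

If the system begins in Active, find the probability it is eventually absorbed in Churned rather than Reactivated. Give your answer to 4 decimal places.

0.4000

Let h(s) be the probability of absorption at Churned starting from transient state s. Then h(Churned) = 1 and h(Reactivated) = 0. By first-step analysis:
h(Active) = 0.35·h(Active) + 0.3·h(Casual) + 0.1·1 + 0.25·0
h(Casual) = 0.25·h(Active) + 0.25·h(Casual) + 0.3·1 + 0.2·0
Solving: h(Active) = 0.4000, h(Casual) = 0.5333.
Starting from Active, the probability is 0.4000.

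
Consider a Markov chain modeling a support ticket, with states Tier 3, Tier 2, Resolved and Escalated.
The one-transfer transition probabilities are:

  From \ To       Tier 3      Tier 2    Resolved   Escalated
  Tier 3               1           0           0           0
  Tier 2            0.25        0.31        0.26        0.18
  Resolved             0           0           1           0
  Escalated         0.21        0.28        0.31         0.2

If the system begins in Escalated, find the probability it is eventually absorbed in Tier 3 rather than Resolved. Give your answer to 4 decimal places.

Let h(s) be the probability of absorption at Tier 3 starting from transient state s. Then h(Tier 3) = 1 and h(Resolved) = 0. By first-step analysis:
h(Tier 2) = 0.25·1 + 0.31·h(Tier 2) + 0.26·0 + 0.18·h(Escalated)
h(Escalated) = 0.21·1 + 0.28·h(Tier 2) + 0.31·0 + 0.2·h(Escalated)
Solving: h(Tier 2) = 0.4741, h(Escalated) = 0.4284.
Starting from Escalated, the probability is 0.4284.

0.4284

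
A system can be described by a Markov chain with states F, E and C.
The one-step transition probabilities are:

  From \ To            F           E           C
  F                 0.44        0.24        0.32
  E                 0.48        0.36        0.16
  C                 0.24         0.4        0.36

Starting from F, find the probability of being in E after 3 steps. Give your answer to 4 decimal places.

0.3255

Propagate the distribution vector 3 steps from F.
After 0 steps: (1.0000, 0.0000, 0.0000)
After 1 step: (0.4400, 0.2400, 0.3200)
After 2 steps: (0.3856, 0.3200, 0.2944)
After 3 steps: (0.3939, 0.3255, 0.2806)
P(in E after 3 steps) = 0.3255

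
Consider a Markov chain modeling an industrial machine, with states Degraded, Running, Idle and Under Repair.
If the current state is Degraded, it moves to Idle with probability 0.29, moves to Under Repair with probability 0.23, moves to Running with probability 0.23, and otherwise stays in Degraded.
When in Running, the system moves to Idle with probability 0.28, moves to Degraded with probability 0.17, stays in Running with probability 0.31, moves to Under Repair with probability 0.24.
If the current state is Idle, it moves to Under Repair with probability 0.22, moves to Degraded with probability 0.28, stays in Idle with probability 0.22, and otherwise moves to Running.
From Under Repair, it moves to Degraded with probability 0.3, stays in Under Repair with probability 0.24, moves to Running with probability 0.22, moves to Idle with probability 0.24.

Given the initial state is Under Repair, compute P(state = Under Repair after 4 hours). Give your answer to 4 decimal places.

Propagate the distribution vector 4 hours from Under Repair.
After 0 hours: (0.0000, 0.0000, 0.0000, 1.0000)
After 1 hour: (0.3000, 0.2200, 0.2400, 0.2400)
After 2 hours: (0.2516, 0.2572, 0.2590, 0.2322)
After 3 hours: (0.2488, 0.2612, 0.2577, 0.2323)
After 4 hours: (0.2484, 0.2615, 0.2577, 0.2324)
P(in Under Repair after 4 hours) = 0.2324

0.2324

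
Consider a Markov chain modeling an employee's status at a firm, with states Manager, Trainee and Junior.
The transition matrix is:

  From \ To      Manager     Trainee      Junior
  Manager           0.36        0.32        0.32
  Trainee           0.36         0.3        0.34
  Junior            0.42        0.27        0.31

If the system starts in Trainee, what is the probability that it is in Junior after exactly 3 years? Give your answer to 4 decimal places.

Propagate the distribution vector 3 years from Trainee.
After 0 years: (0.0000, 1.0000, 0.0000)
After 1 year: (0.3600, 0.3000, 0.3400)
After 2 years: (0.3804, 0.2970, 0.3226)
After 3 years: (0.3794, 0.2979, 0.3227)
P(in Junior after 3 years) = 0.3227

0.3227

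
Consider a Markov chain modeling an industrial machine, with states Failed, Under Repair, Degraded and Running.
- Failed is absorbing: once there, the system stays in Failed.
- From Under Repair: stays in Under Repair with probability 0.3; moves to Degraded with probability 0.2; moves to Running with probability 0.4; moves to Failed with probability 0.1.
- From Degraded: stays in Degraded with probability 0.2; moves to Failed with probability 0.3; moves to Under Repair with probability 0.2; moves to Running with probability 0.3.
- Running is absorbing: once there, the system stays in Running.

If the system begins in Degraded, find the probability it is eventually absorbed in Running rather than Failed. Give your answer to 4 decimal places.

0.5577

Let h(s) be the probability of absorption at Running starting from transient state s. Then h(Running) = 1 and h(Failed) = 0. By first-step analysis:
h(Under Repair) = 0.1·0 + 0.3·h(Under Repair) + 0.2·h(Degraded) + 0.4·1
h(Degraded) = 0.3·0 + 0.2·h(Under Repair) + 0.2·h(Degraded) + 0.3·1
Solving: h(Under Repair) = 0.7308, h(Degraded) = 0.5577.
Starting from Degraded, the probability is 0.5577.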